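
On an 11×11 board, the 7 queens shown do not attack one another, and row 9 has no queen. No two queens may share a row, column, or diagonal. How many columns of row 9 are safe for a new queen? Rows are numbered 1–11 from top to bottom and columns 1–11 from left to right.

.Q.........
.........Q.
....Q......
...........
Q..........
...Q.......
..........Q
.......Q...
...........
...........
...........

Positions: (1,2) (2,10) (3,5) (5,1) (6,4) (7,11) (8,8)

1

(1,2) attacks row 9 at column 2 and diagonals 10.
(2,10) attacks row 9 at column 10 and diagonals 3.
(3,5) attacks row 9 at column 5 and diagonals 11.
(5,1) attacks row 9 at column 1 and diagonals 5.
(6,4) attacks row 9 at column 4 and diagonals 1, 7.
(7,11) attacks row 9 at column 11 and diagonals 9.
(8,8) attacks row 9 at column 8 and diagonals 7, 9.
Attacked columns: {1, 2, 3, 4, 5, 7, 8, 9, 10, 11}. Safe: {6}.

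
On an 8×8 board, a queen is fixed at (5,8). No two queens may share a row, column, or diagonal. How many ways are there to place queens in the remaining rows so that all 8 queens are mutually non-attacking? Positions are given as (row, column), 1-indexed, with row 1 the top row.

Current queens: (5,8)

18

Branch on row 1: col 1 → 1; col 2 → 1; col 3 → 4; col 5 → 5; col 6 → 4; col 7 → 3.
Sum: 1 + 1 + 4 + 5 + 4 + 3 = 18.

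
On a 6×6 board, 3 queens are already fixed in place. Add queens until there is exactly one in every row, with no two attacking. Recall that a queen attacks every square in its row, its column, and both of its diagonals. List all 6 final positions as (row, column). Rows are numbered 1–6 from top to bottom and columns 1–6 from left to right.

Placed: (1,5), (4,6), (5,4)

Row 2: attacked by (1,5)→{4,5,6}; (4,6)→{4,6}; (5,4)→{1,4}. Safe: 2, 3. Place at column 3.
Row 3: attacked by (1,5)→{3,5}; (2,3)→{2,3,4}; (4,6)→{5,6}; (5,4)→{2,4,6}. Safe: 1. Place at column 1.
Row 6: attacked by (1,5)→{5}; (2,3)→{3}; (3,1)→{1,4}; (4,6)→{4,6}; (5,4)→{3,4,5}. Safe: 2. Place at column 2.
Columns [5, 3, 1, 6, 4, 2], r−c [-4, -1, 2, -2, 1, 4], r+c [6, 5, 4, 10, 9, 8] are all distinct, so no two queens attack.

(1,5) (2,3) (3,1) (4,6) (5,4) (6,2)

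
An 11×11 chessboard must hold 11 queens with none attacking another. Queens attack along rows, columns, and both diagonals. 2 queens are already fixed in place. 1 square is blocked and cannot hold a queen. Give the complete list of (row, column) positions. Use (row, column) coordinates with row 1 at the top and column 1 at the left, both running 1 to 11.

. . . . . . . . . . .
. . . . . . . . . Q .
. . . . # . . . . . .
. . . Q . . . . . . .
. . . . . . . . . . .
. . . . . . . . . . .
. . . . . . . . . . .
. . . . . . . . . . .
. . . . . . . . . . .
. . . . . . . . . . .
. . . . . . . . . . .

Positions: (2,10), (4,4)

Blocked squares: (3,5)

(1,8) (2,10) (3,2) (4,4) (5,9) (6,7) (7,3) (8,11) (9,6) (10,1) (11,5)

Row 1: attacked by (2,10)→{9,10,11}; (4,4)→{1,4,7}. Safe: 2, 3, 5, 6, 8. Place at column 8.
Row 3: attacked by (1,8)→{6,8,10}; (2,10)→{9,10,11}; (4,4)→{3,4,5}. Blocked: 5. Safe: 1, 2, 7. Place at column 2.
Row 5: attacked by (1,8)→{4,8}; (2,10)→{7,10}; (3,2)→{2,4}; (4,4)→{3,4,5}. Safe: 1, 6, 9, 11. Place at column 9.
Row 6: attacked by (1,8)→{3,8}; (2,10)→{6,10}; (3,2)→{2,5}; (4,4)→{2,4,6}; (5,9)→{8,9,10}. Safe: 1, 7, 11. Place at column 7.
Row 7: attacked by (1,8)→{2,8}; (2,10)→{5,10}; (3,2)→{2,6}; (4,4)→{1,4,7}; (5,9)→{7,9,11}; (6,7)→{6,7,8}. Safe: 3. Place at column 3.
Row 8: attacked by (1,8)→{1,8}; (2,10)→{4,10}; (3,2)→{2,7}; (4,4)→{4,8}; (5,9)→{6,9}; (6,7)→{5,7,9}; (7,3)→{2,3,4}. Safe: 11. Place at column 11.
Row 9: attacked by (1,8)→{8}; (2,10)→{3,10}; (3,2)→{2,8}; (4,4)→{4,9}; (5,9)→{5,9}; (6,7)→{4,7,10}; (7,3)→{1,3,5}; (8,11)→{10,11}. Safe: 6. Place at column 6.
Row 10: attacked by (1,8)→{8}; (2,10)→{2,10}; (3,2)→{2,9}; (4,4)→{4,10}; (5,9)→{4,9}; (6,7)→{3,7,11}; (7,3)→{3,6}; (8,11)→{9,11}; (9,6)→{5,6,7}. Safe: 1. Place at column 1.
Row 11: attacked by (1,8)→{8}; (2,10)→{1,10}; (3,2)→{2,10}; (4,4)→{4,11}; (5,9)→{3,9}; (6,7)→{2,7}; (7,3)→{3,7}; (8,11)→{8,11}; (9,6)→{4,6,8}; (10,1)→{1,2}. Safe: 5. Place at column 5.
Columns [8, 10, 2, 4, 9, 7, 3, 11, 6, 1, 5], r−c [-7, -8, 1, 0, -4, -1, 4, -3, 3, 9, 6], r+c [9, 12, 5, 8, 14, 13, 10, 19, 15, 11, 16] are all distinct, so no two queens attack.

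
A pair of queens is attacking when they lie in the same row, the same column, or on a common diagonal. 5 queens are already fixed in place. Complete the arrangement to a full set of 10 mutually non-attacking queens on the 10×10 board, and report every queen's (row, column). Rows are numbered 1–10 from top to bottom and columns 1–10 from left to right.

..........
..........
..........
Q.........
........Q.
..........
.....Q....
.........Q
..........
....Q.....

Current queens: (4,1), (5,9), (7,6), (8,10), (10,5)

Row 1: attacked by (4,1)→{1,4}; (5,9)→{5,9}; (7,6)→{6}; (8,10)→{3,10}; (10,5)→{5}. Safe: 2, 7, 8. Place at column 7.
Row 2: attacked by (1,7)→{6,7,8}; (4,1)→{1,3}; (5,9)→{6,9}; (7,6)→{1,6}; (8,10)→{4,10}; (10,5)→{5}. Safe: 2. Place at column 2.
Row 3: attacked by (1,7)→{5,7,9}; (2,2)→{1,2,3}; (4,1)→{1,2}; (5,9)→{7,9}; (7,6)→{2,6,10}; (8,10)→{5,10}; (10,5)→{5}. Safe: 4, 8. Place at column 8.
Row 6: attacked by (1,7)→{2,7}; (2,2)→{2,6}; (3,8)→{5,8}; (4,1)→{1,3}; (5,9)→{8,9,10}; (7,6)→{5,6,7}; (8,10)→{8,10}; (10,5)→{1,5,9}. Safe: 4. Place at column 4.
Row 9: attacked by (1,7)→{7}; (2,2)→{2,9}; (3,8)→{2,8}; (4,1)→{1,6}; (5,9)→{5,9}; (6,4)→{1,4,7}; (7,6)→{4,6,8}; (8,10)→{9,10}; (10,5)→{4,5,6}. Safe: 3. Place at column 3.
Columns [7, 2, 8, 1, 9, 4, 6, 10, 3, 5], r−c [-6, 0, -5, 3, -4, 2, 1, -2, 6, 5], r+c [8, 4, 11, 5, 14, 10, 13, 18, 12, 15] are all distinct, so no two queens attack.

(1,7) (2,2) (3,8) (4,1) (5,9) (6,4) (7,6) (8,10) (9,3) (10,5)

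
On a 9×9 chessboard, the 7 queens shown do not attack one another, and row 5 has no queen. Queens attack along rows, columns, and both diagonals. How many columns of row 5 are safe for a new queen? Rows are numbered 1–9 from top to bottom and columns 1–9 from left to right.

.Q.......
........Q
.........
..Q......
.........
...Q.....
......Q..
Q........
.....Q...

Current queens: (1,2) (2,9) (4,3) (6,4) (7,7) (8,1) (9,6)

1

(1,2) attacks row 5 at column 2 and diagonals 6.
(2,9) attacks row 5 at column 9 and diagonals 6.
(4,3) attacks row 5 at column 3 and diagonals 2, 4.
(6,4) attacks row 5 at column 4 and diagonals 3, 5.
(7,7) attacks row 5 at column 7 and diagonals 5, 9.
(8,1) attacks row 5 at column 1 and diagonals 4.
(9,6) attacks row 5 at column 6 and diagonals 2.
Attacked columns: {1, 2, 3, 4, 5, 6, 7, 9}. Safe: {8}.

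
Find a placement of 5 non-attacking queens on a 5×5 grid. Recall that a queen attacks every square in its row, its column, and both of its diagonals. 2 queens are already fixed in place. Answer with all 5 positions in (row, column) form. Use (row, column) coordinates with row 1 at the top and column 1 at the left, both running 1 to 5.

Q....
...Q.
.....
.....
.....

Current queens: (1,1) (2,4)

(1,1) (2,4) (3,2) (4,5) (5,3)

Row 3: attacked by (1,1)→{1,3}; (2,4)→{3,4,5}. Safe: 2. Place at column 2.
Row 4: attacked by (1,1)→{1,4}; (2,4)→{2,4}; (3,2)→{1,2,3}. Safe: 5. Place at column 5.
Row 5: attacked by (1,1)→{1,5}; (2,4)→{1,4}; (3,2)→{2,4}; (4,5)→{4,5}. Safe: 3. Place at column 3.
Columns [1, 4, 2, 5, 3], r−c [0, -2, 1, -1, 2], r+c [2, 6, 5, 9, 8] are all distinct, so no two queens attack.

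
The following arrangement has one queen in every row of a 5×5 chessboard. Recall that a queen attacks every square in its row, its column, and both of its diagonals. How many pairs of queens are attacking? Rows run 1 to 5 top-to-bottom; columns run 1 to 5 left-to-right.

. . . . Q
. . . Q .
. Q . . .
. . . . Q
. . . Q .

5

Same column: (1,5)–(4,5) (column 5); (2,4)–(5,4) (column 4).
Same diagonal: (1,5)–(2,4) (|1−2| = |5−4| = 1); (3,2)–(5,4) (|3−5| = |2−4| = 2); (4,5)–(5,4) (|4−5| = |5−4| = 1).
Total attacking pairs: 5.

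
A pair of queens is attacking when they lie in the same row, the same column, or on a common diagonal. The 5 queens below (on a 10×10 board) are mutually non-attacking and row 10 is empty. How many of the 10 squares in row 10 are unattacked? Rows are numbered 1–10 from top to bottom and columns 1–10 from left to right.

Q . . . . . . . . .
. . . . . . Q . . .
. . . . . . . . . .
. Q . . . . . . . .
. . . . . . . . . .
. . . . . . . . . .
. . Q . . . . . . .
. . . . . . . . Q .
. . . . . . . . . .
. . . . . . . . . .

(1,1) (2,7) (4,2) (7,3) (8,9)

(1,1) attacks row 10 at column 1 and diagonals 10.
(2,7) attacks row 10 at column 7.
(4,2) attacks row 10 at column 2 and diagonals 8.
(7,3) attacks row 10 at column 3 and diagonals 6.
(8,9) attacks row 10 at column 9 and diagonals 7.
Attacked columns: {1, 2, 3, 6, 7, 8, 9, 10}. Safe: {4, 5}.

2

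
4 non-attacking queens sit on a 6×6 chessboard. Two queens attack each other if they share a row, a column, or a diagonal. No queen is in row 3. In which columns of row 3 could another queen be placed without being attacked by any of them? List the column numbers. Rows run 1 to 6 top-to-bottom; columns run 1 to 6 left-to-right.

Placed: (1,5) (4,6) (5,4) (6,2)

columns 1

(1,5) attacks row 3 at column 5 and diagonals 3.
(4,6) attacks row 3 at column 6 and diagonals 5.
(5,4) attacks row 3 at column 4 and diagonals 2, 6.
(6,2) attacks row 3 at column 2 and diagonals 5.
Attacked columns: {2, 3, 4, 5, 6}. Safe: {1}.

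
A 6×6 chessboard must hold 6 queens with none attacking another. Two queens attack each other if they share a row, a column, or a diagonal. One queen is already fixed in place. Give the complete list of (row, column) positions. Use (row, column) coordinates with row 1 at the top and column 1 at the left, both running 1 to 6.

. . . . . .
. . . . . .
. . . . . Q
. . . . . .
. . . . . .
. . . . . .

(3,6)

(1,2) (2,4) (3,6) (4,1) (5,3) (6,5)

Row 1: attacked by (3,6)→{4,6}. Safe: 1, 2, 3, 5. Place at column 2.
Row 2: attacked by (1,2)→{1,2,3}; (3,6)→{5,6}. Safe: 4. Place at column 4.
Row 4: attacked by (1,2)→{2,5}; (2,4)→{2,4,6}; (3,6)→{5,6}. Safe: 1, 3. Place at column 1.
Row 5: attacked by (1,2)→{2,6}; (2,4)→{1,4}; (3,6)→{4,6}; (4,1)→{1,2}. Safe: 3, 5. Place at column 3.
Row 6: attacked by (1,2)→{2}; (2,4)→{4}; (3,6)→{3,6}; (4,1)→{1,3}; (5,3)→{2,3,4}. Safe: 5. Place at column 5.
Columns [2, 4, 6, 1, 3, 5], r−c [-1, -2, -3, 3, 2, 1], r+c [3, 6, 9, 5, 8, 11] are all distinct, so no two queens attack.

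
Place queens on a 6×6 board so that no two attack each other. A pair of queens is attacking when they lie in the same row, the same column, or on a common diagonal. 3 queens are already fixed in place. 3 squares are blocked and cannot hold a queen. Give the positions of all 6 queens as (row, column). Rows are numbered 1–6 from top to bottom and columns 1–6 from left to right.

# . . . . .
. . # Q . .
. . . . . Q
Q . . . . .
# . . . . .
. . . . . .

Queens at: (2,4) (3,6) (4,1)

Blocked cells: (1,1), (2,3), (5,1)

(1,2) (2,4) (3,6) (4,1) (5,3) (6,5)

Row 1: attacked by (2,4)→{3,4,5}; (3,6)→{4,6}; (4,1)→{1,4}. Blocked: 1. Safe: 2. Place at column 2.
Row 5: attacked by (1,2)→{2,6}; (2,4)→{1,4}; (3,6)→{4,6}; (4,1)→{1,2}. Blocked: 1. Safe: 3, 5. Place at column 3.
Row 6: attacked by (1,2)→{2}; (2,4)→{4}; (3,6)→{3,6}; (4,1)→{1,3}; (5,3)→{2,3,4}. Safe: 5. Place at column 5.
Columns [2, 4, 6, 1, 3, 5], r−c [-1, -2, -3, 3, 2, 1], r+c [3, 6, 9, 5, 8, 11] are all distinct, so no two queens attack.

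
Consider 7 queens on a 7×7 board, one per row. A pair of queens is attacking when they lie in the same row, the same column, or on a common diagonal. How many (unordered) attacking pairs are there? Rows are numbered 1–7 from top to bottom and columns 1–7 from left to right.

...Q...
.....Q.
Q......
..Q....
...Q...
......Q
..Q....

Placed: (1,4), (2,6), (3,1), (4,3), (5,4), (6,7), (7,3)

3

Same column: (1,4)–(5,4) (column 4); (4,3)–(7,3) (column 3).
Same diagonal: (4,3)–(5,4) (|4−5| = |3−4| = 1).
Total attacking pairs: 3.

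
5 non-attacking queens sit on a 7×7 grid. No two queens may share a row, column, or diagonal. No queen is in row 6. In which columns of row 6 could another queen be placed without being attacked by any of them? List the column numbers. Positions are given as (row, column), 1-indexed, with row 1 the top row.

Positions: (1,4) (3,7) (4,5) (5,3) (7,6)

(1,4) attacks row 6 at column 4.
(3,7) attacks row 6 at column 7 and diagonals 4.
(4,5) attacks row 6 at column 5 and diagonals 3, 7.
(5,3) attacks row 6 at column 3 and diagonals 2, 4.
(7,6) attacks row 6 at column 6 and diagonals 5, 7.
Attacked columns: {2, 3, 4, 5, 6, 7}. Safe: {1}.

columns 1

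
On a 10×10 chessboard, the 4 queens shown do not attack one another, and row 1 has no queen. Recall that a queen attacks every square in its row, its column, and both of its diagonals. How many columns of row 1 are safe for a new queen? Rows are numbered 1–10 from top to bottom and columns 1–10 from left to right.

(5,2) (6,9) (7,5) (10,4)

(5,2) attacks row 1 at column 2 and diagonals 6.
(6,9) attacks row 1 at column 9 and diagonals 4.
(7,5) attacks row 1 at column 5.
(10,4) attacks row 1 at column 4.
Attacked columns: {2, 4, 5, 6, 9}. Safe: {1, 3, 7, 8, 10}.

5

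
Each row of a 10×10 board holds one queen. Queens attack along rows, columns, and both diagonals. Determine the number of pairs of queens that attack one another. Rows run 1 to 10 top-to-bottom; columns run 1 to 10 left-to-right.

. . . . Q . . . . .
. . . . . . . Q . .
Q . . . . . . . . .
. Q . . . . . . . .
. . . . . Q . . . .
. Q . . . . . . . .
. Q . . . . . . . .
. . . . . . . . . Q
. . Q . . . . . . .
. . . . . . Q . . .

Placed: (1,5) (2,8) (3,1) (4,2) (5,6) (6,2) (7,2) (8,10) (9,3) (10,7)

5

Same column: (4,2)–(6,2) (column 2); (4,2)–(7,2) (column 2); (6,2)–(7,2) (column 2).
Same diagonal: (1,5)–(4,2) (|1−4| = |5−2| = 3); (3,1)–(4,2) (|3−4| = |1−2| = 1).
Total attacking pairs: 5.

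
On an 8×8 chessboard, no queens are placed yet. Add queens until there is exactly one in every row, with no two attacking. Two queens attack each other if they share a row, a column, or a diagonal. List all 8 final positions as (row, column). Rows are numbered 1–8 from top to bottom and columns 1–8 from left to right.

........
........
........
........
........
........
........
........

Row 1: Safe: 1, 2, 3, 4, 5, 6, 7, 8. Place at column 7.
Row 2: attacked by (1,7)→{6,7,8}. Safe: 1, 2, 3, 4, 5. Place at column 3.
Row 3: attacked by (1,7)→{5,7}; (2,3)→{2,3,4}. Safe: 1, 6, 8. Place at column 1.
Row 4: attacked by (1,7)→{4,7}; (2,3)→{1,3,5}; (3,1)→{1,2}. Safe: 6, 8. Place at column 6.
Row 5: attacked by (1,7)→{3,7}; (2,3)→{3,6}; (3,1)→{1,3}; (4,6)→{5,6,7}. Safe: 2, 4, 8. Place at column 8.
Row 6: attacked by (1,7)→{2,7}; (2,3)→{3,7}; (3,1)→{1,4}; (4,6)→{4,6,8}; (5,8)→{7,8}. Safe: 5. Place at column 5.
Row 7: attacked by (1,7)→{1,7}; (2,3)→{3,8}; (3,1)→{1,5}; (4,6)→{3,6}; (5,8)→{6,8}; (6,5)→{4,5,6}. Safe: 2. Place at column 2.
Row 8: attacked by (1,7)→{7}; (2,3)→{3}; (3,1)→{1,6}; (4,6)→{2,6}; (5,8)→{5,8}; (6,5)→{3,5,7}; (7,2)→{1,2,3}. Safe: 4. Place at column 4.
Columns [7, 3, 1, 6, 8, 5, 2, 4], r−c [-6, -1, 2, -2, -3, 1, 5, 4], r+c [8, 5, 4, 10, 13, 11, 9, 12] are all distinct, so no two queens attack.

(1,7) (2,3) (3,1) (4,6) (5,8) (6,5) (7,2) (8,4)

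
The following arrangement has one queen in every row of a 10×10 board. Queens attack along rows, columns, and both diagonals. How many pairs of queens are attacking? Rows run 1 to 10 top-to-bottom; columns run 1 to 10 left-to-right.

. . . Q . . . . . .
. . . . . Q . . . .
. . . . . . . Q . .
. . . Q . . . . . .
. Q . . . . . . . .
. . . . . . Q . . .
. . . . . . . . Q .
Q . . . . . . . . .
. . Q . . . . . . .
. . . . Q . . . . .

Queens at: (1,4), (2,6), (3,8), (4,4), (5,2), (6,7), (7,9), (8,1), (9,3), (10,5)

2

Same column: (1,4)–(4,4) (column 4).
Same diagonal: (2,6)–(4,4) (|2−4| = |6−4| = 2).
Total attacking pairs: 2.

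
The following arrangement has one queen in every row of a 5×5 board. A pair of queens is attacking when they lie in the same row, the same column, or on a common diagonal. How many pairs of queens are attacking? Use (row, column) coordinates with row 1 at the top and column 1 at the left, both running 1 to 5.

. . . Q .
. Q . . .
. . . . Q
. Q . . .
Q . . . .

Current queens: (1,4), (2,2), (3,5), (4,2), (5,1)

2

Same column: (2,2)–(4,2) (column 2).
Same diagonal: (4,2)–(5,1) (|4−5| = |2−1| = 1).
Total attacking pairs: 2.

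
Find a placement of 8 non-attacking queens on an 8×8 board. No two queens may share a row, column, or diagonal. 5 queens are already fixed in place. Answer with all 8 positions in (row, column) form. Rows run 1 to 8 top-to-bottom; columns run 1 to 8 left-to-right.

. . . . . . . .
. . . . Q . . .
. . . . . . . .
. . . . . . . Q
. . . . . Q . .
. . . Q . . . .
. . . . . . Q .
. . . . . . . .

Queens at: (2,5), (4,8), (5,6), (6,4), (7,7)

(1,3) (2,5) (3,2) (4,8) (5,6) (6,4) (7,7) (8,1)

Row 1: attacked by (2,5)→{4,5,6}; (4,8)→{5,8}; (5,6)→{2,6}; (6,4)→{4}; (7,7)→{1,7}. Safe: 3. Place at column 3.
Row 3: attacked by (1,3)→{1,3,5}; (2,5)→{4,5,6}; (4,8)→{7,8}; (5,6)→{4,6,8}; (6,4)→{1,4,7}; (7,7)→{3,7}. Safe: 2. Place at column 2.
Row 8: attacked by (1,3)→{3}; (2,5)→{5}; (3,2)→{2,7}; (4,8)→{4,8}; (5,6)→{3,6}; (6,4)→{2,4,6}; (7,7)→{6,7,8}. Safe: 1. Place at column 1.
Columns [3, 5, 2, 8, 6, 4, 7, 1], r−c [-2, -3, 1, -4, -1, 2, 0, 7], r+c [4, 7, 5, 12, 11, 10, 14, 9] are all distinct, so no two queens attack.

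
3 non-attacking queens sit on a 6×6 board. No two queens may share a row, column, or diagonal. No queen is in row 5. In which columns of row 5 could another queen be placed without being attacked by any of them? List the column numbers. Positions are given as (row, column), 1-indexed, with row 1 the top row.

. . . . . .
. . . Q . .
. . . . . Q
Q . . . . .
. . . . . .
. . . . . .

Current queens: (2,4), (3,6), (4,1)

columns 3, 5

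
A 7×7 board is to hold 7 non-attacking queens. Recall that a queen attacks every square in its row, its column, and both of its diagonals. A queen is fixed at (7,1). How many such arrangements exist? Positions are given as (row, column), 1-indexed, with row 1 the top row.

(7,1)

4

Branch on row 1: col 2 → 0; col 3 → 1; col 4 → 1; col 5 → 1; col 6 → 1.
Sum: 0 + 1 + 1 + 1 + 1 = 4.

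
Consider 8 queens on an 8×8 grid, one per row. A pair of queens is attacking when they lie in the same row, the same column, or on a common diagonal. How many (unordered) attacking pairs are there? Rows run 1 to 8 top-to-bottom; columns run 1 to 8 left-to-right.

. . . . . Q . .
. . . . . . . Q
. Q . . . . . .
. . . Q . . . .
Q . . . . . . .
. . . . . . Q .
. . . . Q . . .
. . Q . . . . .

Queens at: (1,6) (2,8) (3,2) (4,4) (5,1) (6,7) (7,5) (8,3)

All columns are distinct and no two queens satisfy |Δrow| = |Δcol|, so no pair attacks.

0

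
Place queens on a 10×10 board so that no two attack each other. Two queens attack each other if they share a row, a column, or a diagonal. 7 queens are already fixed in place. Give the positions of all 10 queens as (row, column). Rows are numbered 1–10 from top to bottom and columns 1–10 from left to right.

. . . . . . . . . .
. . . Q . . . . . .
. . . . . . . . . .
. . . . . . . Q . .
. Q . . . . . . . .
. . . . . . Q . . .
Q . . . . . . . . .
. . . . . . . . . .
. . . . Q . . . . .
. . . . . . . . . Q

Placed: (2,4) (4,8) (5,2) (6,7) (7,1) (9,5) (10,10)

(1,9) (2,4) (3,6) (4,8) (5,2) (6,7) (7,1) (8,3) (9,5) (10,10)

Row 1: attacked by (2,4)→{3,4,5}; (4,8)→{5,8}; (5,2)→{2,6}; (6,7)→{2,7}; (7,1)→{1,7}; (9,5)→{5}; (10,10)→{1,10}. Safe: 9. Place at column 9.
Row 3: attacked by (1,9)→{7,9}; (2,4)→{3,4,5}; (4,8)→{7,8,9}; (5,2)→{2,4}; (6,7)→{4,7,10}; (7,1)→{1,5}; (9,5)→{5}; (10,10)→{3,10}. Safe: 6. Place at column 6.
Row 8: attacked by (1,9)→{2,9}; (2,4)→{4,10}; (3,6)→{1,6}; (4,8)→{4,8}; (5,2)→{2,5}; (6,7)→{5,7,9}; (7,1)→{1,2}; (9,5)→{4,5,6}; (10,10)→{8,10}. Safe: 3. Place at column 3.
Columns [9, 4, 6, 8, 2, 7, 1, 3, 5, 10], r−c [-8, -2, -3, -4, 3, -1, 6, 5, 4, 0], r+c [10, 6, 9, 12, 7, 13, 8, 11, 14, 20] are all distinct, so no two queens attack.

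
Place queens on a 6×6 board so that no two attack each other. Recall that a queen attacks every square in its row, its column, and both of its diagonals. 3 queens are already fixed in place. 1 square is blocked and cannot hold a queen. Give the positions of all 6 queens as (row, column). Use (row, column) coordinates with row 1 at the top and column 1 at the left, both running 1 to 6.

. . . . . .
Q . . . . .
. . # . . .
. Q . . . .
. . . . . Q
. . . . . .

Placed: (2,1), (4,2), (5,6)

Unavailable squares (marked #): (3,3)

(1,4) (2,1) (3,5) (4,2) (5,6) (6,3)

Row 1: attacked by (2,1)→{1,2}; (4,2)→{2,5}; (5,6)→{2,6}. Safe: 3, 4. Place at column 4.
Row 3: attacked by (1,4)→{2,4,6}; (2,1)→{1,2}; (4,2)→{1,2,3}; (5,6)→{4,6}. Blocked: 3. Safe: 5. Place at column 5.
Row 6: attacked by (1,4)→{4}; (2,1)→{1,5}; (3,5)→{2,5}; (4,2)→{2,4}; (5,6)→{5,6}. Safe: 3. Place at column 3.
Columns [4, 1, 5, 2, 6, 3], r−c [-3, 1, -2, 2, -1, 3], r+c [5, 3, 8, 6, 11, 9] are all distinct, so no two queens attack.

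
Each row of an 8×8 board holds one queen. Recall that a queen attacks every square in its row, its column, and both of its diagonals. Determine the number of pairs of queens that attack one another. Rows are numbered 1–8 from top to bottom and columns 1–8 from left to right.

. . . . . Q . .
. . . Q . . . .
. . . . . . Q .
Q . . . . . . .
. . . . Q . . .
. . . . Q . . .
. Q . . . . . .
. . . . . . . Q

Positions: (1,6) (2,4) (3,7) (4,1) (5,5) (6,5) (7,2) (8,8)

Same column: (5,5)–(6,5) (column 5).
Same diagonal: (3,7)–(5,5) (|3−5| = |7−5| = 2); (5,5)–(8,8) (|5−8| = |5−8| = 3).
Total attacking pairs: 3.

3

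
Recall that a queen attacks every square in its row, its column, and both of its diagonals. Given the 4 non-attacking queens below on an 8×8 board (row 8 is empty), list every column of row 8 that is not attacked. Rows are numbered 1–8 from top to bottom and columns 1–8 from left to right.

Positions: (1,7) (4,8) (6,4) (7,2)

(1,7) attacks row 8 at column 7.
(4,8) attacks row 8 at column 8 and diagonals 4.
(6,4) attacks row 8 at column 4 and diagonals 2, 6.
(7,2) attacks row 8 at column 2 and diagonals 1, 3.
Attacked columns: {1, 2, 3, 4, 6, 7, 8}. Safe: {5}.

columns 5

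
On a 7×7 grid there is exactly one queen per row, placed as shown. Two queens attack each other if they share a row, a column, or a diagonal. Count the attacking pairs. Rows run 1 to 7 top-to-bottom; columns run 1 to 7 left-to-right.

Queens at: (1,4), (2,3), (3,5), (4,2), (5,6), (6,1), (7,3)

Same column: (2,3)–(7,3) (column 3).
Same diagonal: (1,4)–(2,3) (|1−2| = |4−3| = 1); (2,3)–(5,6) (|2−5| = |3−6| = 3).
Total attacking pairs: 3.

3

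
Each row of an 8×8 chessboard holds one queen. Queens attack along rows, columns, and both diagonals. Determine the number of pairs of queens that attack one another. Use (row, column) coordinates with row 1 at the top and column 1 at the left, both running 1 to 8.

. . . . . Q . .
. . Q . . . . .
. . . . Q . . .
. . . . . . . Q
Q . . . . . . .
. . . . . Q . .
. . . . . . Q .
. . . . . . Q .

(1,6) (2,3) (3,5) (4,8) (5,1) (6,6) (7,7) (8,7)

Same column: (1,6)–(6,6) (column 6); (7,7)–(8,7) (column 7).
Same diagonal: (4,8)–(6,6) (|4−6| = |8−6| = 2); (6,6)–(7,7) (|6−7| = |6−7| = 1).
Total attacking pairs: 4.

4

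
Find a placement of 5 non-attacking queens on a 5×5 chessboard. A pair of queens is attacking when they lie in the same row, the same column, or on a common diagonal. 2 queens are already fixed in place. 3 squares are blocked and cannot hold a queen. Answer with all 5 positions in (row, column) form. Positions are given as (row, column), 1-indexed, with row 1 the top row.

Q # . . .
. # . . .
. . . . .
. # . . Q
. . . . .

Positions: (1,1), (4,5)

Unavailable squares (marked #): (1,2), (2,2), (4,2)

Row 2: attacked by (1,1)→{1,2}; (4,5)→{3,5}. Blocked: 2. Safe: 4. Place at column 4.
Row 3: attacked by (1,1)→{1,3}; (2,4)→{3,4,5}; (4,5)→{4,5}. Safe: 2. Place at column 2.
Row 5: attacked by (1,1)→{1,5}; (2,4)→{1,4}; (3,2)→{2,4}; (4,5)→{4,5}. Safe: 3. Place at column 3.
Columns [1, 4, 2, 5, 3], r−c [0, -2, 1, -1, 2], r+c [2, 6, 5, 9, 8] are all distinct, so no two queens attack.

(1,1) (2,4) (3,2) (4,5) (5,3)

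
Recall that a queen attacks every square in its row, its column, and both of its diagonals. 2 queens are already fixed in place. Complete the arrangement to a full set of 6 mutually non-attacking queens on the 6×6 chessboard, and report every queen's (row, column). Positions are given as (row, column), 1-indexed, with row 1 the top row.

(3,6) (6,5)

(1,2) (2,4) (3,6) (4,1) (5,3) (6,5)

Row 1: attacked by (3,6)→{4,6}; (6,5)→{5}. Safe: 1, 2, 3. Place at column 2.
Row 2: attacked by (1,2)→{1,2,3}; (3,6)→{5,6}; (6,5)→{1,5}. Safe: 4. Place at column 4.
Row 4: attacked by (1,2)→{2,5}; (2,4)→{2,4,6}; (3,6)→{5,6}; (6,5)→{3,5}. Safe: 1. Place at column 1.
Row 5: attacked by (1,2)→{2,6}; (2,4)→{1,4}; (3,6)→{4,6}; (4,1)→{1,2}; (6,5)→{4,5,6}. Safe: 3. Place at column 3.
Columns [2, 4, 6, 1, 3, 5], r−c [-1, -2, -3, 3, 2, 1], r+c [3, 6, 9, 5, 8, 11] are all distinct, so no two queens attack.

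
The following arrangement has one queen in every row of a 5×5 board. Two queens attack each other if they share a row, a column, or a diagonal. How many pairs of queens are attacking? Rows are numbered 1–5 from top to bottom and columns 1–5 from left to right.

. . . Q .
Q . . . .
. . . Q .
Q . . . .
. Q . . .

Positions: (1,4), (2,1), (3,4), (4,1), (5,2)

5

Same column: (1,4)–(3,4) (column 4); (2,1)–(4,1) (column 1).
Same diagonal: (1,4)–(4,1) (|1−4| = |4−1| = 3); (3,4)–(5,2) (|3−5| = |4−2| = 2); (4,1)–(5,2) (|4−5| = |1−2| = 1).
Total attacking pairs: 5.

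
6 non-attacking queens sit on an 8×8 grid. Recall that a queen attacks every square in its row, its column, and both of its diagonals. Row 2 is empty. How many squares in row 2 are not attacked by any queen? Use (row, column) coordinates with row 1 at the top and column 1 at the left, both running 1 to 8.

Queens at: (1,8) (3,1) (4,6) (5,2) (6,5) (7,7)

1

(1,8) attacks row 2 at column 8 and diagonals 7.
(3,1) attacks row 2 at column 1 and diagonals 2.
(4,6) attacks row 2 at column 6 and diagonals 4, 8.
(5,2) attacks row 2 at column 2 and diagonals 5.
(6,5) attacks row 2 at column 5 and diagonals 1.
(7,7) attacks row 2 at column 7 and diagonals 2.
Attacked columns: {1, 2, 4, 5, 6, 7, 8}. Safe: {3}.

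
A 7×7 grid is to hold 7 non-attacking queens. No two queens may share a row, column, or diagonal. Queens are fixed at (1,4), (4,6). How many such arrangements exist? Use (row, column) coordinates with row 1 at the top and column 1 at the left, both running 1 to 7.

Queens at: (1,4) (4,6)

Branch on row 2: col 1 → 1; col 2 → 0; col 7 → 1.
Sum: 1 + 0 + 1 = 2.

2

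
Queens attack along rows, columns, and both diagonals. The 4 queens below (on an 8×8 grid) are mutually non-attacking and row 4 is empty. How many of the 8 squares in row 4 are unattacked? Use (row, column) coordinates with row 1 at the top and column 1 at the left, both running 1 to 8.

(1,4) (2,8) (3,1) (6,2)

2

(1,4) attacks row 4 at column 4 and diagonals 1, 7.
(2,8) attacks row 4 at column 8 and diagonals 6.
(3,1) attacks row 4 at column 1 and diagonals 2.
(6,2) attacks row 4 at column 2 and diagonals 4.
Attacked columns: {1, 2, 4, 6, 7, 8}. Safe: {3, 5}.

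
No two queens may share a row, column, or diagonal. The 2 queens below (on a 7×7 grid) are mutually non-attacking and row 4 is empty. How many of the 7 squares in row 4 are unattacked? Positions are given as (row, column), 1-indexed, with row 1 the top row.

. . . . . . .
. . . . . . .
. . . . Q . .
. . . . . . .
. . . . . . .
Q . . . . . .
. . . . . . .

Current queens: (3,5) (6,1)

2

(3,5) attacks row 4 at column 5 and diagonals 4, 6.
(6,1) attacks row 4 at column 1 and diagonals 3.
Attacked columns: {1, 3, 4, 5, 6}. Safe: {2, 7}.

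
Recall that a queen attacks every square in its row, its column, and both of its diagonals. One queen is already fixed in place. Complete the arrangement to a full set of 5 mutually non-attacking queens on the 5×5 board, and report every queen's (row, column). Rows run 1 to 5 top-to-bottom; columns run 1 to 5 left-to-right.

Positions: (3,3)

Row 1: attacked by (3,3)→{1,3,5}. Safe: 2, 4. Place at column 4.
Row 2: attacked by (1,4)→{3,4,5}; (3,3)→{2,3,4}. Safe: 1. Place at column 1.
Row 4: attacked by (1,4)→{1,4}; (2,1)→{1,3}; (3,3)→{2,3,4}. Safe: 5. Place at column 5.
Row 5: attacked by (1,4)→{4}; (2,1)→{1,4}; (3,3)→{1,3,5}; (4,5)→{4,5}. Safe: 2. Place at column 2.
Columns [4, 1, 3, 5, 2], r−c [-3, 1, 0, -1, 3], r+c [5, 3, 6, 9, 7] are all distinct, so no two queens attack.

(1,4) (2,1) (3,3) (4,5) (5,2)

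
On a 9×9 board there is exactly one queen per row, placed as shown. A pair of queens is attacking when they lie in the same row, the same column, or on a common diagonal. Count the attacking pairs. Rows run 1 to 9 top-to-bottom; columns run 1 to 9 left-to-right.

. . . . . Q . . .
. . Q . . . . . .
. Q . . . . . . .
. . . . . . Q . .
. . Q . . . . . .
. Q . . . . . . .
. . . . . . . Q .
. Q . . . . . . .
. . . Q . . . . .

Same column: (2,3)–(5,3) (column 3); (3,2)–(6,2) (column 2); (3,2)–(8,2) (column 2); (6,2)–(8,2) (column 2).
Same diagonal: (2,3)–(3,2) (|2−3| = |3−2| = 1); (2,3)–(7,8) (|2−7| = |3−8| = 5); (5,3)–(6,2) (|5−6| = |3−2| = 1).
Total attacking pairs: 7.

7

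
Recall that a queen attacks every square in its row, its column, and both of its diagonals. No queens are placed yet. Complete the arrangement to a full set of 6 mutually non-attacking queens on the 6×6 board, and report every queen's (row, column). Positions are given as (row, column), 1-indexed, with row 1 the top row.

Row 1: Safe: 1, 2, 3, 4, 5, 6. Place at column 5.
Row 2: attacked by (1,5)→{4,5,6}. Safe: 1, 2, 3. Place at column 3.
Row 3: attacked by (1,5)→{3,5}; (2,3)→{2,3,4}. Safe: 1, 6. Place at column 1.
Row 4: attacked by (1,5)→{2,5}; (2,3)→{1,3,5}; (3,1)→{1,2}. Safe: 4, 6. Place at column 6.
Row 5: attacked by (1,5)→{1,5}; (2,3)→{3,6}; (3,1)→{1,3}; (4,6)→{5,6}. Safe: 2, 4. Place at column 4.
Row 6: attacked by (1,5)→{5}; (2,3)→{3}; (3,1)→{1,4}; (4,6)→{4,6}; (5,4)→{3,4,5}. Safe: 2. Place at column 2.
Columns [5, 3, 1, 6, 4, 2], r−c [-4, -1, 2, -2, 1, 4], r+c [6, 5, 4, 10, 9, 8] are all distinct, so no two queens attack.

(1,5) (2,3) (3,1) (4,6) (5,4) (6,2)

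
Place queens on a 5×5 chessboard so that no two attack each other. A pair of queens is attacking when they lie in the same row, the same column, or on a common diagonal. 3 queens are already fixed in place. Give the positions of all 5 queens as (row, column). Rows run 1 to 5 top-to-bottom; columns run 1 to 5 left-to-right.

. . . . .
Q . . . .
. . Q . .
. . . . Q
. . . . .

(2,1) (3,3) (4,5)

Row 1: attacked by (2,1)→{1,2}; (3,3)→{1,3,5}; (4,5)→{2,5}. Safe: 4. Place at column 4.
Row 5: attacked by (1,4)→{4}; (2,1)→{1,4}; (3,3)→{1,3,5}; (4,5)→{4,5}. Safe: 2. Place at column 2.
Columns [4, 1, 3, 5, 2], r−c [-3, 1, 0, -1, 3], r+c [5, 3, 6, 9, 7] are all distinct, so no two queens attack.

(1,4) (2,1) (3,3) (4,5) (5,2)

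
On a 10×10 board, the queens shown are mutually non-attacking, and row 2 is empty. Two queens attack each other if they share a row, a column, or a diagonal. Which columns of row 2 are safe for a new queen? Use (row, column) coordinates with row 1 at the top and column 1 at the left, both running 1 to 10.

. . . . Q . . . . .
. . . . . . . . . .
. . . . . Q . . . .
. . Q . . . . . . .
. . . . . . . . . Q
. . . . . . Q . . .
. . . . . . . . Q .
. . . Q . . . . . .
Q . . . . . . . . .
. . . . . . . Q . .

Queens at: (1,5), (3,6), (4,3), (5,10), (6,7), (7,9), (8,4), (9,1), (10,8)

columns 2

(1,5) attacks row 2 at column 5 and diagonals 4, 6.
(3,6) attacks row 2 at column 6 and diagonals 5, 7.
(4,3) attacks row 2 at column 3 and diagonals 1, 5.
(5,10) attacks row 2 at column 10 and diagonals 7.
(6,7) attacks row 2 at column 7 and diagonals 3.
(7,9) attacks row 2 at column 9 and diagonals 4.
(8,4) attacks row 2 at column 4 and diagonals 10.
(9,1) attacks row 2 at column 1 and diagonals 8.
(10,8) attacks row 2 at column 8.
Attacked columns: {1, 3, 4, 5, 6, 7, 8, 9, 10}. Safe: {2}.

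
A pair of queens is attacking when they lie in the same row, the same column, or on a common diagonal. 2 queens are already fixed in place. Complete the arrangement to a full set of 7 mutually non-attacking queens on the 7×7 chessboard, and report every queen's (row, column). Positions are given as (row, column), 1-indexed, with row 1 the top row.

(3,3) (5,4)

(1,2) (2,6) (3,3) (4,7) (5,4) (6,1) (7,5)

Row 1: attacked by (3,3)→{1,3,5}; (5,4)→{4}. Safe: 2, 6, 7. Place at column 2.
Row 2: attacked by (1,2)→{1,2,3}; (3,3)→{2,3,4}; (5,4)→{1,4,7}. Safe: 5, 6. Place at column 6.
Row 4: attacked by (1,2)→{2,5}; (2,6)→{4,6}; (3,3)→{2,3,4}; (5,4)→{3,4,5}. Safe: 1, 7. Place at column 7.
Row 6: attacked by (1,2)→{2,7}; (2,6)→{2,6}; (3,3)→{3,6}; (4,7)→{5,7}; (5,4)→{3,4,5}. Safe: 1. Place at column 1.
Row 7: attacked by (1,2)→{2}; (2,6)→{1,6}; (3,3)→{3,7}; (4,7)→{4,7}; (5,4)→{2,4,6}; (6,1)→{1,2}. Safe: 5. Place at column 5.
Columns [2, 6, 3, 7, 4, 1, 5], r−c [-1, -4, 0, -3, 1, 5, 2], r+c [3, 8, 6, 11, 9, 7, 12] are all distinct, so no two queens attack.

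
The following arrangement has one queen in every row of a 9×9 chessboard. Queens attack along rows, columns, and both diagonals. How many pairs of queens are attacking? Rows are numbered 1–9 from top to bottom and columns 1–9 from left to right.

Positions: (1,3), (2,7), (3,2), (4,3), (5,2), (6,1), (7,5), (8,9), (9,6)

Same column: (1,3)–(4,3) (column 3); (3,2)–(5,2) (column 2).
Same diagonal: (3,2)–(4,3) (|3−4| = |2−3| = 1); (4,3)–(5,2) (|4−5| = |3−2| = 1); (4,3)–(6,1) (|4−6| = |3−1| = 2); (5,2)–(6,1) (|5−6| = |2−1| = 1); (5,2)–(9,6) (|5−9| = |2−6| = 4).
Total attacking pairs: 7.

7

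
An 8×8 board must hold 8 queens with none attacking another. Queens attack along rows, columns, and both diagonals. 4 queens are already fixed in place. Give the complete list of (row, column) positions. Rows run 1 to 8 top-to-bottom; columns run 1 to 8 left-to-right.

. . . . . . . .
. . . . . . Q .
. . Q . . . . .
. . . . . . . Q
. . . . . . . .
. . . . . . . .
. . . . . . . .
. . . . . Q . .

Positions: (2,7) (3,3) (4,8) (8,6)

Row 1: attacked by (2,7)→{6,7,8}; (3,3)→{1,3,5}; (4,8)→{5,8}; (8,6)→{6}. Safe: 2, 4. Place at column 4.
Row 5: attacked by (1,4)→{4,8}; (2,7)→{4,7}; (3,3)→{1,3,5}; (4,8)→{7,8}; (8,6)→{3,6}. Safe: 2. Place at column 2.
Row 6: attacked by (1,4)→{4}; (2,7)→{3,7}; (3,3)→{3,6}; (4,8)→{6,8}; (5,2)→{1,2,3}; (8,6)→{4,6,8}. Safe: 5. Place at column 5.
Row 7: attacked by (1,4)→{4}; (2,7)→{2,7}; (3,3)→{3,7}; (4,8)→{5,8}; (5,2)→{2,4}; (6,5)→{4,5,6}; (8,6)→{5,6,7}. Safe: 1. Place at column 1.
Columns [4, 7, 3, 8, 2, 5, 1, 6], r−c [-3, -5, 0, -4, 3, 1, 6, 2], r+c [5, 9, 6, 12, 7, 11, 8, 14] are all distinct, so no two queens attack.

(1,4) (2,7) (3,3) (4,8) (5,2) (6,5) (7,1) (8,6)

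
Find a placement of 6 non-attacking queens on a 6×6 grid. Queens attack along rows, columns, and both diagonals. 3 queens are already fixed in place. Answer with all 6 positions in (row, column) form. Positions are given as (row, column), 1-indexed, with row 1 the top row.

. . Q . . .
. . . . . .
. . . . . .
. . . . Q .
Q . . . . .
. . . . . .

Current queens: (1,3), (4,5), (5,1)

Row 2: attacked by (1,3)→{2,3,4}; (4,5)→{3,5}; (5,1)→{1,4}. Safe: 6. Place at column 6.
Row 3: attacked by (1,3)→{1,3,5}; (2,6)→{5,6}; (4,5)→{4,5,6}; (5,1)→{1,3}. Safe: 2. Place at column 2.
Row 6: attacked by (1,3)→{3}; (2,6)→{2,6}; (3,2)→{2,5}; (4,5)→{3,5}; (5,1)→{1,2}. Safe: 4. Place at column 4.
Columns [3, 6, 2, 5, 1, 4], r−c [-2, -4, 1, -1, 4, 2], r+c [4, 8, 5, 9, 6, 10] are all distinct, so no two queens attack.

(1,3) (2,6) (3,2) (4,5) (5,1) (6,4)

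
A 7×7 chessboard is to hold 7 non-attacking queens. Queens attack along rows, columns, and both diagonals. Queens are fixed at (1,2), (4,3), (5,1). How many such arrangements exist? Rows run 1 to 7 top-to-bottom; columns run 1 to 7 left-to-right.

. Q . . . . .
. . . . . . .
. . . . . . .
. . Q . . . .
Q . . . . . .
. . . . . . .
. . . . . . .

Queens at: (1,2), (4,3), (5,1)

1

Branch on row 2: col 6 → 0; col 7 → 1.
Sum: 0 + 1 = 1.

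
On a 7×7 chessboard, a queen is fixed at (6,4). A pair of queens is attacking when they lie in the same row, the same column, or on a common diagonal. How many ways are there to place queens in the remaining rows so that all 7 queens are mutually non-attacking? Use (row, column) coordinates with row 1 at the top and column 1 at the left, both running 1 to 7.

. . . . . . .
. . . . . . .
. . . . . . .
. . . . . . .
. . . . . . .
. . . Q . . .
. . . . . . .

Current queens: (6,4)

6

Branch on row 1: col 1 → 1; col 2 → 1; col 3 → 1; col 5 → 1; col 6 → 1; col 7 → 1.
Sum: 1 + 1 + 1 + 1 + 1 + 1 = 6.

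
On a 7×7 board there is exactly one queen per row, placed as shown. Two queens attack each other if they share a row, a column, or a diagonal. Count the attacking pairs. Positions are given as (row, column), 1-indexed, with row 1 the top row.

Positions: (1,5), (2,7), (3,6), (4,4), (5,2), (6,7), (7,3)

2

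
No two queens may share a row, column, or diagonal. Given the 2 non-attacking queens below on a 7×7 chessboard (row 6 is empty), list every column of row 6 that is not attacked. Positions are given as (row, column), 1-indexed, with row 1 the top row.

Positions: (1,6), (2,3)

columns 2, 4, 5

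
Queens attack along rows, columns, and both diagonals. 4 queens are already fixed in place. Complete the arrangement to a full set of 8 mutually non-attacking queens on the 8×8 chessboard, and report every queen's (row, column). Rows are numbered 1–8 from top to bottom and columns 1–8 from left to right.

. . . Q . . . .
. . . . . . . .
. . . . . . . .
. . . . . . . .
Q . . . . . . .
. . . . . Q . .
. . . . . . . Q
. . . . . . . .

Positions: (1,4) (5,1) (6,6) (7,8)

Row 2: attacked by (1,4)→{3,4,5}; (5,1)→{1,4}; (6,6)→{2,6}; (7,8)→{3,8}. Safe: 7. Place at column 7.
Row 3: attacked by (1,4)→{2,4,6}; (2,7)→{6,7,8}; (5,1)→{1,3}; (6,6)→{3,6}; (7,8)→{4,8}. Safe: 5. Place at column 5.
Row 4: attacked by (1,4)→{1,4,7}; (2,7)→{5,7}; (3,5)→{4,5,6}; (5,1)→{1,2}; (6,6)→{4,6,8}; (7,8)→{5,8}. Safe: 3. Place at column 3.
Row 8: attacked by (1,4)→{4}; (2,7)→{1,7}; (3,5)→{5}; (4,3)→{3,7}; (5,1)→{1,4}; (6,6)→{4,6,8}; (7,8)→{7,8}. Safe: 2. Place at column 2.
Columns [4, 7, 5, 3, 1, 6, 8, 2], r−c [-3, -5, -2, 1, 4, 0, -1, 6], r+c [5, 9, 8, 7, 6, 12, 15, 10] are all distinct, so no two queens attack.

(1,4) (2,7) (3,5) (4,3) (5,1) (6,6) (7,8) (8,2)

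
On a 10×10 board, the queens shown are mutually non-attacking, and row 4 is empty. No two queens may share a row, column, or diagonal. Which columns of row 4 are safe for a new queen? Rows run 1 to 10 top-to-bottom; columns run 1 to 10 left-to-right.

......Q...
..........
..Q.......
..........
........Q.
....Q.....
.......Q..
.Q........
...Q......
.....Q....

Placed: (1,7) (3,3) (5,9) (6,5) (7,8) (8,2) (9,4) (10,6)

columns 1

(1,7) attacks row 4 at column 7 and diagonals 4, 10.
(3,3) attacks row 4 at column 3 and diagonals 2, 4.
(5,9) attacks row 4 at column 9 and diagonals 8, 10.
(6,5) attacks row 4 at column 5 and diagonals 3, 7.
(7,8) attacks row 4 at column 8 and diagonals 5.
(8,2) attacks row 4 at column 2 and diagonals 6.
(9,4) attacks row 4 at column 4 and diagonals 9.
(10,6) attacks row 4 at column 6.
Attacked columns: {2, 3, 4, 5, 6, 7, 8, 9, 10}. Safe: {1}.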